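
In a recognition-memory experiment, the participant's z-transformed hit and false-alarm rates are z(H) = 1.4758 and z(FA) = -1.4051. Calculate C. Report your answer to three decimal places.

c = −½·[z(H) + z(FA)] = −½·(1.4758 + (-1.4051)) = -0.03535
c < 0: the participant has a liberal response bias.

C = -0.035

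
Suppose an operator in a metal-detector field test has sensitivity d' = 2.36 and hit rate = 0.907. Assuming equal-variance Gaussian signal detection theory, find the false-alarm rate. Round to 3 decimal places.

false-alarm rate = 0.150

z(hit rate) = z(0.907) = 1.3225
z(FA) = z(H) − d' = 1.3225 − 2.36 = -1.0375
false-alarm rate = Φ(-1.0375) = 0.1498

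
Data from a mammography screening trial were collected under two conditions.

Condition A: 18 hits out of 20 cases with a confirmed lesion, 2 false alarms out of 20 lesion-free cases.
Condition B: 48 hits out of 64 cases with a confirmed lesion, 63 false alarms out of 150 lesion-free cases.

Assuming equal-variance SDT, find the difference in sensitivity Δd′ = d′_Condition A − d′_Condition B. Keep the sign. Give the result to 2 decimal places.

Condition A: z(0.9000) = 1.282, z(0.1000) = -1.282, d' = 2.564
Condition B: z(0.7500) = 0.674, z(0.4200) = -0.202, d' = 0.876
Δd' = d'_Condition A − d'_Condition B = 2.564 − 0.876 = 1.688
Condition A has the higher sensitivity.

Δd′ = 1.69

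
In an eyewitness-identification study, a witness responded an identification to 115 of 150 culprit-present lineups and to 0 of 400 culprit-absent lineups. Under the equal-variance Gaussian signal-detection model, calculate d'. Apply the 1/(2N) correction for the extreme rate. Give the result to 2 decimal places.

d' = 3.75

The false-alarm rate is 0/400 = 0, so apply the 1/(2N) correction: FA → 1/(2·400) = 0.00125.
z(H) = z(0.76667) = 0.728
z(FA) = z(0.00125) = -3.023
d' = 0.728 − (-3.023) = 3.751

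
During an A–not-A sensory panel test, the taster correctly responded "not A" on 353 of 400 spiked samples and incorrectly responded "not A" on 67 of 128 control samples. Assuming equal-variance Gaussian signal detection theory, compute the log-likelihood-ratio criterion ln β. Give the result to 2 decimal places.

H = 353/400 = 0.8825
FA = 67/128 = 0.5234
z(H) = z(0.8825) = 1.188
z(FA) = z(0.5234) = 0.059
ln β = −½·[z(H)² − z(FA)²] = −0.5 × (1.411 − 0.003) = -0.704

ln β = -0.70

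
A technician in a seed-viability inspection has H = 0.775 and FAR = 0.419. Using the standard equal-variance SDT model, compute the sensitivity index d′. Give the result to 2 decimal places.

d′ = 0.96

z(H) = z(0.775) = 0.755
z(FA) = z(0.419) = -0.204
d' = z(H) − z(FA) = 0.755 − (-0.204) = 0.959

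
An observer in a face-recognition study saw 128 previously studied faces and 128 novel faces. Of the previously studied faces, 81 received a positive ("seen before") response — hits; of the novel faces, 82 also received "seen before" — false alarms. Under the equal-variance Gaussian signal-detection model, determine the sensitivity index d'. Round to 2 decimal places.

H = 81/128 = 0.6328
FA = 82/128 = 0.6406
z(H) = z(0.6328) = 0.3393
z(FA) = z(0.6406) = 0.3601
d' = z(H) − z(FA) = 0.3393 − 0.3601 = -0.0208

d' = -0.02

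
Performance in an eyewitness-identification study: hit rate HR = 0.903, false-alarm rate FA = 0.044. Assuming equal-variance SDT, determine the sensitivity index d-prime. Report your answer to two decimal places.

d-prime = 3.00

Φ⁻¹(H) = Φ⁻¹(0.903) = 1.2988
Φ⁻¹(FA) = Φ⁻¹(0.044) = -1.7060
d' = z(H) − z(FA) = 1.2988 − (-1.7060) = 3.0048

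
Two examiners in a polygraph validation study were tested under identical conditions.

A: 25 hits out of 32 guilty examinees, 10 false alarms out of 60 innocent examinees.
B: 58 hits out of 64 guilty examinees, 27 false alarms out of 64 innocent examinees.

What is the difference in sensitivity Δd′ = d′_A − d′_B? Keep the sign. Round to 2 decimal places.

A: z(0.7812) = 0.776, z(0.1667) = -0.967, d' = 1.743
B: z(0.9062) = 1.318, z(0.4219) = -0.197, d' = 1.515
Δd' = d'_A − d'_B = 1.743 − 1.515 = 0.228
A has the higher sensitivity.

Δd′ = 0.23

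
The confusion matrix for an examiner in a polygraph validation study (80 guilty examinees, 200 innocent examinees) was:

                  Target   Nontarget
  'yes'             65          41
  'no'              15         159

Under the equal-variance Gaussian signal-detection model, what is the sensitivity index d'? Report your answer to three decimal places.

d' = 1.711

H = 65/80 = 0.8125
FA = 41/200 = 0.2050
z(H) = 0.8871
z(FA) = -0.8239
d' = z(H) − z(FA) = 0.8871 − (-0.8239) = 1.7110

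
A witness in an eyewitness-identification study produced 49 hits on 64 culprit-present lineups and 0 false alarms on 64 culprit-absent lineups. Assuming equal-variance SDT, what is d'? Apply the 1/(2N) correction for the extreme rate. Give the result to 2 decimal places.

The false-alarm rate is 0/64 = 0, so apply the 1/(2N) correction: FA → 1/(2·64) = 0.00781.
z(H) = z(0.76562) = 0.724
z(FA) = z(0.00781) = -2.418
d' = 0.724 − (-2.418) = 3.142

d' = 3.14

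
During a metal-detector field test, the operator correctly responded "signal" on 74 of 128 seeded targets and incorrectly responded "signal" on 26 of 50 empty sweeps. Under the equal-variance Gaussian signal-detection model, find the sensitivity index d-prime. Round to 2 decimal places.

d-prime = 0.15

H = 74/128 = 0.5781
FA = 26/50 = 0.5200
z(H) = 0.1970
z(FA) = 0.0502
d' = z(H) − z(FA) = 0.1970 − 0.0502 = 0.1468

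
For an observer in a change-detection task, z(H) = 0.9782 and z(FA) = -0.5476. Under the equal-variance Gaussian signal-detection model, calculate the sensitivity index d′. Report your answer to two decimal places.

d' = z(H) − z(FA) = 0.9782 − (-0.5476) = 1.5258

d′ = 1.53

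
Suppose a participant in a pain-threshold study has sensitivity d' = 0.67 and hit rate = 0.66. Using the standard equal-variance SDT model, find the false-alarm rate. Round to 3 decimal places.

z(hit rate) = z(0.66) = 0.4125
z(FA) = z(H) − d' = 0.4125 − 0.67 = -0.2575
false-alarm rate = Φ(-0.2575) = 0.3984

false-alarm rate = 0.398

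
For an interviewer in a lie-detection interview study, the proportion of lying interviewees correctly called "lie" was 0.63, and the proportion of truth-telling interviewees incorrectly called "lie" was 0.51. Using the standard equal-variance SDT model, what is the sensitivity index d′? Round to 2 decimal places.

d′ = 0.31

Φ⁻¹(0.63) = 0.3319, Φ⁻¹(0.51) = 0.0251
d' = z(H) − z(FA) = 0.3319 − 0.0251 = 0.3068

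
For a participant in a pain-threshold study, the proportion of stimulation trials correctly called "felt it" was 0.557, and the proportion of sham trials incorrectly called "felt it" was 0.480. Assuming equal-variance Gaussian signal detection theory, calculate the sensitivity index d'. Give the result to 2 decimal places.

Φ⁻¹(H) = Φ⁻¹(0.557) = 0.1434
Φ⁻¹(FA) = Φ⁻¹(0.480) = -0.0502
d' = z(H) − z(FA) = 0.1434 − (-0.0502) = 0.1936

d' = 0.19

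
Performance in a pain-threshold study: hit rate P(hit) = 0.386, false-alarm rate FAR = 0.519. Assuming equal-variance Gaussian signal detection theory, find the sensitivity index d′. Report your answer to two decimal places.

d′ = -0.34

z(0.386) = -0.2898, z(0.519) = 0.0476
d' = z(H) − z(FA) = -0.2898 − 0.0476 = -0.3374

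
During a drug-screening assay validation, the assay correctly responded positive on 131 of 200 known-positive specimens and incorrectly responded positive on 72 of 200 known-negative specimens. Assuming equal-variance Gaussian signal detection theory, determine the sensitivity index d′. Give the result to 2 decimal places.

d′ = 0.76

H = 131/200 = 0.6550
FA = 72/200 = 0.3600
z(H) = 0.399
z(FA) = -0.358
d' = z(H) − z(FA) = 0.399 − (-0.358) = 0.757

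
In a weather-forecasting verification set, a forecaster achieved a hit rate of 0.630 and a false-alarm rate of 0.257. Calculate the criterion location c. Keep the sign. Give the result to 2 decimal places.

z(0.630) = 0.3319, z(0.257) = -0.6526
c = −½·[z(H) + z(FA)] = −0.5 × (0.3319 + (-0.6526)) = 0.16035
c > 0: the forecaster has a conservative response bias.

c = 0.16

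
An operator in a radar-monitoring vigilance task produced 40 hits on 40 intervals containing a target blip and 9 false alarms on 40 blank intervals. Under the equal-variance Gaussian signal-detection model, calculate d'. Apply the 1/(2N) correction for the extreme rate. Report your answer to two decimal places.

The hit rate is 40/40 = 1, so apply the 1/(2N) correction: H → 1 − 1/(2·40) = 0.98750.
z(H) = z(0.98750) = 2.241
z(FA) = z(0.22500) = -0.755
d' = 2.241 − (-0.755) = 2.996

d' = 3.00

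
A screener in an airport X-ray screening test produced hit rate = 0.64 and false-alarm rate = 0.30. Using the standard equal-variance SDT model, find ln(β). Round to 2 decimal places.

z(H) = 0.358
z(FA) = -0.524
ln β = −½·[z(H)² − z(FA)²] = −0.5 × (0.128 − 0.275) = 0.0735

ln β = 0.07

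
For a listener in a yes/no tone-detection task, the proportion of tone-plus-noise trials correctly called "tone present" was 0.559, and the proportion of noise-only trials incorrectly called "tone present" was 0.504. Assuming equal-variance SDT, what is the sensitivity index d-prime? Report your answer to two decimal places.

d-prime = 0.14

z(H) = z(0.559) = 0.1484
z(FA) = z(0.504) = 0.0100
d' = z(H) − z(FA) = 0.1484 − 0.0100 = 0.1384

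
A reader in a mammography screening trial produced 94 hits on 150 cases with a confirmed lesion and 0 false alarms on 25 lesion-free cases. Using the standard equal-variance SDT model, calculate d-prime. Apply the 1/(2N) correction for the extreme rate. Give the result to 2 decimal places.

d-prime = 2.38

The false-alarm rate is 0/25 = 0, so apply the 1/(2N) correction: FA → 1/(2·25) = 0.02000.
z(H) = z(0.62667) = 0.323
z(FA) = z(0.02000) = -2.054
d' = 0.323 − (-2.054) = 2.377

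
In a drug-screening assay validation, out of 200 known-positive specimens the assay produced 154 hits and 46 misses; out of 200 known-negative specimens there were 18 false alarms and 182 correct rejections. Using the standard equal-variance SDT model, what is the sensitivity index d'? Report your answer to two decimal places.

d' = 2.08

H = 154/200 = 0.7700
FA = 18/200 = 0.0900
z(H) = z(0.7700) = 0.739
z(FA) = z(0.0900) = -1.341
d' = z(H) − z(FA) = 0.739 − (-1.341) = 2.080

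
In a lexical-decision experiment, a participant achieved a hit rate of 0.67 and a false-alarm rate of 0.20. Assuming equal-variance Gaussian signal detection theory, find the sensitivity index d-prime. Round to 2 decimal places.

Φ⁻¹(H) = Φ⁻¹(0.67) = 0.4399
Φ⁻¹(FA) = Φ⁻¹(0.20) = -0.8416
d' = z(H) − z(FA) = 0.4399 − (-0.8416) = 1.2815

d-prime = 1.28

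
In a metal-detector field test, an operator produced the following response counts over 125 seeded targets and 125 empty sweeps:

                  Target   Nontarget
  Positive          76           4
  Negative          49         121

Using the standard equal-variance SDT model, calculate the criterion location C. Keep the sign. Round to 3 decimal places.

C = 0.789

H = 76/125 = 0.6080
FA = 4/125 = 0.0320
Φ⁻¹(H) = 0.2741
Φ⁻¹(FA) = -1.8522
c = −½·[z(H) + z(FA)] = −0.5 × (0.2741 + (-1.8522)) = 0.78905
c > 0: the operator has a conservative response bias.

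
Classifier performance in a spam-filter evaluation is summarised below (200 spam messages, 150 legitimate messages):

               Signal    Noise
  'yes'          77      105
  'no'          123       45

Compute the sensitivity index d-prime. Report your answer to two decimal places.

H = 77/200 = 0.3850
FA = 105/150 = 0.7000
z(H) = z(0.3850) = -0.292
z(FA) = z(0.7000) = 0.524
d' = z(H) − z(FA) = -0.292 − 0.524 = -0.816

d-prime = -0.82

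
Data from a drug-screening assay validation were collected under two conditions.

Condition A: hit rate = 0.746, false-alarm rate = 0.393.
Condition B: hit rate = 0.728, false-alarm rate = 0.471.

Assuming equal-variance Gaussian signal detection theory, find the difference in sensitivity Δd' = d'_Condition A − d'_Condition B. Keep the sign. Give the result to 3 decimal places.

Condition A: z(0.746) = 0.6620, z(0.393) = -0.2715, d' = 0.9335
Condition B: z(0.728) = 0.6068, z(0.471) = -0.0728, d' = 0.6796
Δd' = d'_Condition A − d'_Condition B = 0.9335 − 0.6796 = 0.2539
Condition A has the higher sensitivity.

Δd' = 0.254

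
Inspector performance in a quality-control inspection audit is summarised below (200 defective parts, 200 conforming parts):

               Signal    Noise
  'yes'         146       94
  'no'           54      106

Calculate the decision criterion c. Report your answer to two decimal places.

c = -0.27

H = 146/200 = 0.7300
FA = 94/200 = 0.4700
z(H) = z(0.7300) = 0.613
z(FA) = z(0.4700) = -0.075
c = −½·[z(H) + z(FA)] = −0.5 × (0.613 + (-0.075)) = -0.269
c < 0: the inspector has a liberal response bias.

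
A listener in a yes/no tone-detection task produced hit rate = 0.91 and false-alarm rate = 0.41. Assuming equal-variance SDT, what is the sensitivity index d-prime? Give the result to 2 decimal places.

d-prime = 1.57

z(H) = 1.3408
z(FA) = -0.2275
d' = z(H) − z(FA) = 1.3408 − (-0.2275) = 1.5683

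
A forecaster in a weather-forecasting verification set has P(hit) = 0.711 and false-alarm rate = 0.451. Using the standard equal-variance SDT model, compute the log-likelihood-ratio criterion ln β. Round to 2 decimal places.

ln β = -0.15

z(H) = z(0.711) = 0.556
z(FA) = z(0.451) = -0.123
ln β = −½·[z(H)² − z(FA)²] = −0.5 × (0.309 − 0.015) = -0.147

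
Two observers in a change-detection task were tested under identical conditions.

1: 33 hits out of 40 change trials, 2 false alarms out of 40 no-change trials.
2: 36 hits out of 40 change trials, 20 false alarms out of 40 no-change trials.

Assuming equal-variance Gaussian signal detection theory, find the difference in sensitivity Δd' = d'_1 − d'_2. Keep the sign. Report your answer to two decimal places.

1: z(0.8250) = 0.935, z(0.0500) = -1.645, d' = 2.580
2: z(0.9000) = 1.282, z(0.5000) = 0.000, d' = 1.282
Δd' = d'_1 − d'_2 = 2.580 − 1.282 = 1.298
1 has the higher sensitivity.

Δd' = 1.30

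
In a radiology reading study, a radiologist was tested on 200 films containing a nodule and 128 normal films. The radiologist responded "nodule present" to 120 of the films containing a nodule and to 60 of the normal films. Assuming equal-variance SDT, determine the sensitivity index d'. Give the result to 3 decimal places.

d' = 0.332

H = 120/200 = 0.6000
FA = 60/128 = 0.4688
z(H) = 0.2533
z(FA) = -0.0783
d' = z(H) − z(FA) = 0.2533 − (-0.0783) = 0.3316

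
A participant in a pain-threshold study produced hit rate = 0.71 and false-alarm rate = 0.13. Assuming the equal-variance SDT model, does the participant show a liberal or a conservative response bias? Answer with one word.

conservative

z(H) = 0.553, z(FA) = -1.126
c = −½·(z(H) + z(FA)) = 0.2865
c > 0 → conservative criterion (biased toward responding “no”).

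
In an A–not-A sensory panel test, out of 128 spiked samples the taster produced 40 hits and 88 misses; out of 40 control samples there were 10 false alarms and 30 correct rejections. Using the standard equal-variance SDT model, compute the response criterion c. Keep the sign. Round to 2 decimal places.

H = 40/128 = 0.3125
FA = 10/40 = 0.2500
Φ⁻¹(H) = -0.4888
Φ⁻¹(FA) = -0.6745
c = −½·[z(H) + z(FA)] = −0.5 × (-0.4888 + (-0.6745)) = 0.58165

c = 0.58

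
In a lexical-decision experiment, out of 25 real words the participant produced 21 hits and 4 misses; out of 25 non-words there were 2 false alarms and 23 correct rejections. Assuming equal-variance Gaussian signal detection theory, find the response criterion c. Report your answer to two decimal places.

H = 21/25 = 0.8400
FA = 2/25 = 0.0800
Φ⁻¹(H) = 0.9945
Φ⁻¹(FA) = -1.4051
c = −½·[z(H) + z(FA)] = −0.5 × (0.9945 + (-1.4051)) = 0.2053
c > 0: the participant has a conservative response bias.

c = 0.21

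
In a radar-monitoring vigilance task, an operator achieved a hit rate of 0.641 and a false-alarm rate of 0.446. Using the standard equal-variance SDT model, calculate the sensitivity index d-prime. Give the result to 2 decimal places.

z(H) = 0.361
z(FA) = -0.136
d' = z(H) − z(FA) = 0.361 − (-0.136) = 0.497

d-prime = 0.50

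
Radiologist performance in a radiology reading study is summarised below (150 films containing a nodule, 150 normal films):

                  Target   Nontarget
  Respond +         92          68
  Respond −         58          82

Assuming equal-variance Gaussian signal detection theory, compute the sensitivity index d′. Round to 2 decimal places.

H = 92/150 = 0.6133
FA = 68/150 = 0.4533
Φ⁻¹(H) = Φ⁻¹(0.6133) = 0.2879
Φ⁻¹(FA) = Φ⁻¹(0.4533) = -0.1173
d' = z(H) − z(FA) = 0.2879 − (-0.1173) = 0.4052

d′ = 0.41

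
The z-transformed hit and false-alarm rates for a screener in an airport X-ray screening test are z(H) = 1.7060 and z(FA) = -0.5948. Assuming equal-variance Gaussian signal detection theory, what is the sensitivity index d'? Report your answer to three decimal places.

d' = z(H) − z(FA) = 1.7060 − (-0.5948) = 2.3008

d' = 2.301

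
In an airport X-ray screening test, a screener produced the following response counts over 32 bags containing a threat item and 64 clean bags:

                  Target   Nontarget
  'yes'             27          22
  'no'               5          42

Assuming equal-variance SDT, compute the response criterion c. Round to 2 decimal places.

H = 27/32 = 0.8438
FA = 22/64 = 0.3438
z(0.8438) = 1.010, z(0.3438) = -0.402
c = −½·[z(H) + z(FA)] = −0.5 × (1.010 + (-0.402)) = -0.304

c = -0.30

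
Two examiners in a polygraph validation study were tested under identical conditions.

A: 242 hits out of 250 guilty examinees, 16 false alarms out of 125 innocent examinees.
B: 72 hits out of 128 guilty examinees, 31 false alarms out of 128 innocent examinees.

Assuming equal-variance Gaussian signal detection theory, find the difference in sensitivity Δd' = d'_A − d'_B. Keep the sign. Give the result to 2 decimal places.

A: z(0.9680) = 1.852, z(0.1280) = -1.136, d' = 2.988
B: z(0.5625) = 0.157, z(0.2422) = -0.699, d' = 0.856
Δd' = d'_A − d'_B = 2.988 − 0.856 = 2.132
A has the higher sensitivity.

Δd' = 2.13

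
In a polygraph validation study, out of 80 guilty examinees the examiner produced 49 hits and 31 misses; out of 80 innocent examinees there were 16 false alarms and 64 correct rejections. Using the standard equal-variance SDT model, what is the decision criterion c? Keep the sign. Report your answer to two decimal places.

H = 49/80 = 0.6125
FA = 16/80 = 0.2000
z(H) = 0.2858
z(FA) = -0.8416
c = −½·[z(H) + z(FA)] = −0.5 × (0.2858 + (-0.8416)) = 0.2779

c = 0.28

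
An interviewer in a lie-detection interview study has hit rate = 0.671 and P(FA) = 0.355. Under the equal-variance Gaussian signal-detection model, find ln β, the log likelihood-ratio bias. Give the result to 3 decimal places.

z(H) = 0.4427
z(FA) = -0.3719
ln β = −½·[z(H)² − z(FA)²] = −0.5 × (0.1960 − 0.1383) = -0.02885

ln β = -0.029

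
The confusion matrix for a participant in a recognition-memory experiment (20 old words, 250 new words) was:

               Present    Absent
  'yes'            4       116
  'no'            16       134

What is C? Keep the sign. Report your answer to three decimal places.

C = 0.466

H = 4/20 = 0.2000
FA = 116/250 = 0.4640
z(H) = z(0.2000) = -0.8416
z(FA) = z(0.4640) = -0.0904
c = −½·[z(H) + z(FA)] = −0.5 × (-0.8416 + (-0.0904)) = 0.4660
c > 0: the participant has a conservative response bias.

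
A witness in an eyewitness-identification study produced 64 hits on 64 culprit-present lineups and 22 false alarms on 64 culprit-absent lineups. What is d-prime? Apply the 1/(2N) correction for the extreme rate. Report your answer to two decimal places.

d-prime = 2.82

The hit rate is 64/64 = 1, so apply the 1/(2N) correction: H → 1 − 1/(2·64) = 0.99219.
z(H) = z(0.99219) = 2.418
z(FA) = z(0.34375) = -0.402
d' = 2.418 − (-0.402) = 2.820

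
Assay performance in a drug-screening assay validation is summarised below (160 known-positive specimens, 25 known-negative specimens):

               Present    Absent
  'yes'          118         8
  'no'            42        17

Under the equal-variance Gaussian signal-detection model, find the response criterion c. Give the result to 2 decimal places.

H = 118/160 = 0.7375
FA = 8/25 = 0.3200
Φ⁻¹(0.7375) = 0.6357, Φ⁻¹(0.3200) = -0.4677
c = −½·[z(H) + z(FA)] = −0.5 × (0.6357 + (-0.4677)) = -0.0840
c < 0: the assay has a liberal response bias.

c = -0.08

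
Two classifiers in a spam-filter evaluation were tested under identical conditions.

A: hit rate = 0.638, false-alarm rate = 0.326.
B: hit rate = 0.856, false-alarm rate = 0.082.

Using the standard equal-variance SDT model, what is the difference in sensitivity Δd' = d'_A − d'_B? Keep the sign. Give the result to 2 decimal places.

Δd' = -1.65

A: z(0.638) = 0.353, z(0.326) = -0.451, d' = 0.804
B: z(0.856) = 1.063, z(0.082) = -1.392, d' = 2.455
Δd' = d'_A − d'_B = 0.804 − 2.455 = -1.651
B has the higher sensitivity.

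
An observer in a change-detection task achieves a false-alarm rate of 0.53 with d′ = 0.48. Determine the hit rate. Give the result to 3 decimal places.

hit rate = 0.711

z(false-alarm rate) = z(0.53) = 0.0753
z(H) = z(FA) + d' = 0.0753 + 0.48 = 0.5553
hit rate = Φ(0.5553) = 0.7107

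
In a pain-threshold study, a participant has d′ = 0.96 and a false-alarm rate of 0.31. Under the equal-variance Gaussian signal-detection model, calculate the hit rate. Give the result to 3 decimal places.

hit rate = 0.679

z(false-alarm rate) = z(0.31) = -0.4959
z(H) = z(FA) + d' = -0.4959 + 0.96 = 0.4641
hit rate = Φ(0.4641) = 0.6787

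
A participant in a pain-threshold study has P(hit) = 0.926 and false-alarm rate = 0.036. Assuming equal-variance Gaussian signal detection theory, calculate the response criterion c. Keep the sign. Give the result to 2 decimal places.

c = 0.18

Φ⁻¹(H) = Φ⁻¹(0.926) = 1.447
Φ⁻¹(FA) = Φ⁻¹(0.036) = -1.799
c = −½·[z(H) + z(FA)] = −0.5 × (1.447 + (-1.799)) = 0.176
c > 0: the participant has a conservative response bias.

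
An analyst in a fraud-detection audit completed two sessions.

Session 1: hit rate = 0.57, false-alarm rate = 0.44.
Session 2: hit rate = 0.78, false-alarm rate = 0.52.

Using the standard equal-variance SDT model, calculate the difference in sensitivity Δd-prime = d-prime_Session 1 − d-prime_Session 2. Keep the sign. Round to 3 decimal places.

Δd-prime = -0.395

Session 1: z(0.57) = 0.1764, z(0.44) = -0.1510, d' = 0.3274
Session 2: z(0.78) = 0.7722, z(0.52) = 0.0502, d' = 0.7220
Δd' = d'_Session 1 − d'_Session 2 = 0.3274 − 0.7220 = -0.3946
Session 2 has the higher sensitivity.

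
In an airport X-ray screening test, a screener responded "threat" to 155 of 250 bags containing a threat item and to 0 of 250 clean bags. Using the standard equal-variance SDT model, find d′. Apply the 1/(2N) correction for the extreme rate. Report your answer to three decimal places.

The false-alarm rate is 0/250 = 0, so apply the 1/(2N) correction: FA → 1/(2·250) = 0.00200.
z(H) = z(0.62000) = 0.3055
z(FA) = z(0.00200) = -2.8782
d' = 0.3055 − (-2.8782) = 3.1837

d′ = 3.184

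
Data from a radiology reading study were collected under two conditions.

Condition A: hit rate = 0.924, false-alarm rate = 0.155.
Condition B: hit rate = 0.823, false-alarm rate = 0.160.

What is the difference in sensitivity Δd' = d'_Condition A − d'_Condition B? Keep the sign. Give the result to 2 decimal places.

Δd' = 0.53

Condition A: z(0.924) = 1.433, z(0.155) = -1.015, d' = 2.448
Condition B: z(0.823) = 0.927, z(0.160) = -0.994, d' = 1.921
Δd' = d'_Condition A − d'_Condition B = 2.448 − 1.921 = 0.527
Condition A has the higher sensitivity.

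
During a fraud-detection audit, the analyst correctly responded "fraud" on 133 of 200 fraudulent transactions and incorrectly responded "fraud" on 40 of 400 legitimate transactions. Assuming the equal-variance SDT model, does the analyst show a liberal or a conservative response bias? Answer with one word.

conservative

z(H) = 0.426, z(FA) = -1.282
c = −½·(z(H) + z(FA)) = 0.428
c > 0 → conservative criterion (biased toward responding “no”).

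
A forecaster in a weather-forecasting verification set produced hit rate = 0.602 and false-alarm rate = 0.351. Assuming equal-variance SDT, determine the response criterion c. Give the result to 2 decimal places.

c = 0.06

z(H) = z(0.602) = 0.259
z(FA) = z(0.351) = -0.383
c = −½·[z(H) + z(FA)] = −0.5 × (0.259 + (-0.383)) = 0.062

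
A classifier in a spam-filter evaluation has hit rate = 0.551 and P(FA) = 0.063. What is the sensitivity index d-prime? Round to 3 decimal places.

d-prime = 1.658

z(0.551) = 0.1282, z(0.063) = -1.5301
d' = z(H) − z(FA) = 0.1282 − (-1.5301) = 1.6583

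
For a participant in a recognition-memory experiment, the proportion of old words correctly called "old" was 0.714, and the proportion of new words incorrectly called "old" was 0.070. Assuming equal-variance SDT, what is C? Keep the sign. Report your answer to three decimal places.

z(0.714) = 0.5651, z(0.070) = -1.4758
c = −½·[z(H) + z(FA)] = −0.5 × (0.5651 + (-1.4758)) = 0.45535

C = 0.455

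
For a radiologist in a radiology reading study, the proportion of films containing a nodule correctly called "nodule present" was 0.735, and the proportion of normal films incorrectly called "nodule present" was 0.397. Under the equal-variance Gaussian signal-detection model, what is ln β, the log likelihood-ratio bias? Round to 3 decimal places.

z(0.735) = 0.6280, z(0.397) = -0.2611
ln β = −½·[z(H)² − z(FA)²] = −0.5 × (0.3944 − 0.0682) = -0.1631

ln β = -0.163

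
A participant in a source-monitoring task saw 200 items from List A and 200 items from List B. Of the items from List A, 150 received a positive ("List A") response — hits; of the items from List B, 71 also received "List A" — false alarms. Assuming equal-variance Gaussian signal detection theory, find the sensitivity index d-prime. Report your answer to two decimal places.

d-prime = 1.05

H = 150/200 = 0.7500
FA = 71/200 = 0.3550
z(H) = z(0.7500) = 0.6745
z(FA) = z(0.3550) = -0.3719
d' = z(H) − z(FA) = 0.6745 − (-0.3719) = 1.0464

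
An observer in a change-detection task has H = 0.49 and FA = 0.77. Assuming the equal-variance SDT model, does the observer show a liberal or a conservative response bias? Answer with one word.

liberal

z(H) = -0.025, z(FA) = 0.739
c = −½·(z(H) + z(FA)) = -0.357
c < 0 → liberal criterion (biased toward responding “yes”).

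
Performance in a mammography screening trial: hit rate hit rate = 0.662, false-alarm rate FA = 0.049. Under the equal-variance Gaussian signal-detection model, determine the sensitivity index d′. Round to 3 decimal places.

Φ⁻¹(H) = Φ⁻¹(0.662) = 0.4179
Φ⁻¹(FA) = Φ⁻¹(0.049) = -1.6546
d' = z(H) − z(FA) = 0.4179 − (-1.6546) = 2.0725

d′ = 2.073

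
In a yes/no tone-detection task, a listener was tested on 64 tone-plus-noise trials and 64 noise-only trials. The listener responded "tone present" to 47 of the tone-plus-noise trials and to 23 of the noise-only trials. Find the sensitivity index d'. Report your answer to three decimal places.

d' = 0.986

H = 47/64 = 0.7344
FA = 23/64 = 0.3594
Φ⁻¹(H) = Φ⁻¹(0.7344) = 0.6262
Φ⁻¹(FA) = Φ⁻¹(0.3594) = -0.3601
d' = z(H) − z(FA) = 0.6262 − (-0.3601) = 0.9863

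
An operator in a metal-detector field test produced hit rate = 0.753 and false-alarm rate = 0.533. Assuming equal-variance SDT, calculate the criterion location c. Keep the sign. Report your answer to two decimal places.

c = -0.38

Φ⁻¹(H) = Φ⁻¹(0.753) = 0.6840
Φ⁻¹(FA) = Φ⁻¹(0.533) = 0.0828
c = −½·[z(H) + z(FA)] = −0.5 × (0.6840 + 0.0828) = -0.3834
c < 0: the operator has a liberal response bias.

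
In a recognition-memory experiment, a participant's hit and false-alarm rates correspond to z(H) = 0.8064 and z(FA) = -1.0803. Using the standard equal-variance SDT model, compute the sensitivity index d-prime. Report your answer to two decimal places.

d-prime = 1.89

d' = z(H) − z(FA) = 0.8064 − (-1.0803) = 1.8867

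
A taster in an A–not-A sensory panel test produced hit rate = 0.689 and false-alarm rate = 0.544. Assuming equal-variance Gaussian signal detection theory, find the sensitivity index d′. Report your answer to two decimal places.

d′ = 0.38

z(H) = 0.4930
z(FA) = 0.1105
d' = z(H) − z(FA) = 0.4930 − 0.1105 = 0.3825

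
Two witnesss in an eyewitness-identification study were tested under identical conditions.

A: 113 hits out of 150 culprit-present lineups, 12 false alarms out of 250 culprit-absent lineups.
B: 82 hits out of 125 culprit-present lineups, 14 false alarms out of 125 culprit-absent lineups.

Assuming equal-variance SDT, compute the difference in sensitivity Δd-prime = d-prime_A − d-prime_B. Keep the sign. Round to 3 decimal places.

Δd-prime = 0.732

A: z(0.7533) = 0.6849, z(0.0480) = -1.6646, d' = 2.3495
B: z(0.6560) = 0.4016, z(0.1120) = -1.2160, d' = 1.6176
Δd' = d'_A − d'_B = 2.3495 − 1.6176 = 0.7319
A has the higher sensitivity.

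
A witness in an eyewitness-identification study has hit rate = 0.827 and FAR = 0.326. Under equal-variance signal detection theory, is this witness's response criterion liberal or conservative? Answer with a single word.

liberal

z(H) = 0.942, z(FA) = -0.451
c = −½·(z(H) + z(FA)) = -0.2455
c < 0 → liberal criterion (biased toward responding “yes”).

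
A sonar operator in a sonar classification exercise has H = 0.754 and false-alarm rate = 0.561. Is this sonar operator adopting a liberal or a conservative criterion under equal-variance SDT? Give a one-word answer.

liberal

z(H) = 0.687, z(FA) = 0.154
c = −½·(z(H) + z(FA)) = -0.4205
c < 0 → liberal criterion (biased toward responding “yes”).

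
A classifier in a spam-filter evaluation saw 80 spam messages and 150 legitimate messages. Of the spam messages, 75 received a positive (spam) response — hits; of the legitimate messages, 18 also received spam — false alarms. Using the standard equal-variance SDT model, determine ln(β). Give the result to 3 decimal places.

ln β = -0.486

H = 75/80 = 0.9375
FA = 18/150 = 0.1200
z(0.9375) = 1.5341, z(0.1200) = -1.1750
ln β = −½·[z(H)² − z(FA)²] = −0.5 × (2.3535 − 1.3806) = -0.48645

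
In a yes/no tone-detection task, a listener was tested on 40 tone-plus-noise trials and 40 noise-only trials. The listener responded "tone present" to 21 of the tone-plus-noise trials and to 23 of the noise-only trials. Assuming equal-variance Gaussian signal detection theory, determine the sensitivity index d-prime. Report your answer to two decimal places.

H = 21/40 = 0.5250
FA = 23/40 = 0.5750
z(H) = 0.0627
z(FA) = 0.1891
d' = z(H) − z(FA) = 0.0627 − 0.1891 = -0.1264

d-prime = -0.13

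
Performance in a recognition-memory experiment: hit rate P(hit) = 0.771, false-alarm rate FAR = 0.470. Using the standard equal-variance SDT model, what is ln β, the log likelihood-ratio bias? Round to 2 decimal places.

ln β = -0.27

z(H) = 0.742
z(FA) = -0.075
ln β = −½·[z(H)² − z(FA)²] = −0.5 × (0.551 − 0.006) = -0.2725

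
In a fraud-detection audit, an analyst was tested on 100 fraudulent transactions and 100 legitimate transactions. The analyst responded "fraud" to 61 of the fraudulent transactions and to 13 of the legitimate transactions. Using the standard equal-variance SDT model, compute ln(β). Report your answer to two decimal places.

ln β = 0.60

H = 61/100 = 0.6100
FA = 13/100 = 0.1300
z(H) = 0.279
z(FA) = -1.126
ln β = −½·[z(H)² − z(FA)²] = −0.5 × (0.078 − 1.268) = 0.595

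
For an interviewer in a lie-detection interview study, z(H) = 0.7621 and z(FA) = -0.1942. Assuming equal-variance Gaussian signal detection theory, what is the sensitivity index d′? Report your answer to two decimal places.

d' = z(H) − z(FA) = 0.7621 − (-0.1942) = 0.9563

d′ = 0.96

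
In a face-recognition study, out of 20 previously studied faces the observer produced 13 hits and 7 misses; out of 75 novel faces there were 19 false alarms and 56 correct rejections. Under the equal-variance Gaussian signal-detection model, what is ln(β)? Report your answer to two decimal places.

ln β = 0.15

H = 13/20 = 0.6500
FA = 19/75 = 0.2533
Φ⁻¹(H) = 0.385
Φ⁻¹(FA) = -0.664
ln β = −½·[z(H)² − z(FA)²] = −0.5 × (0.148 − 0.441) = 0.1465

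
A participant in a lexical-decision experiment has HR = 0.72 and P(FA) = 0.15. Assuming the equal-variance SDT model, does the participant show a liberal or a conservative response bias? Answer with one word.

conservative

z(H) = 0.583, z(FA) = -1.036
c = −½·(z(H) + z(FA)) = 0.2265
c > 0 → conservative criterion (biased toward responding “no”).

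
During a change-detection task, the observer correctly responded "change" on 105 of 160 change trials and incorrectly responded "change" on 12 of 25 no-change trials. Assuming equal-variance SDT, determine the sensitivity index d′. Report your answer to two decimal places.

H = 105/160 = 0.6562
FA = 12/25 = 0.4800
z(H) = z(0.6562) = 0.402
z(FA) = z(0.4800) = -0.050
d' = z(H) − z(FA) = 0.402 − (-0.050) = 0.452

d′ = 0.45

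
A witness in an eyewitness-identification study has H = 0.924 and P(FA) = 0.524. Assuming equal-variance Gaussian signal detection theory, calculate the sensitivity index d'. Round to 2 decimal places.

d' = 1.37

z(H) = z(0.924) = 1.4325
z(FA) = z(0.524) = 0.0602
d' = z(H) − z(FA) = 1.4325 − 0.0602 = 1.3723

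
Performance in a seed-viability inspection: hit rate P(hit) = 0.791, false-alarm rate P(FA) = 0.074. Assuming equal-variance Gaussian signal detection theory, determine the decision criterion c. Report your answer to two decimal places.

z(H) = z(0.791) = 0.8099
z(FA) = z(0.074) = -1.4466
c = −½·[z(H) + z(FA)] = −0.5 × (0.8099 + (-1.4466)) = 0.31835

c = 0.32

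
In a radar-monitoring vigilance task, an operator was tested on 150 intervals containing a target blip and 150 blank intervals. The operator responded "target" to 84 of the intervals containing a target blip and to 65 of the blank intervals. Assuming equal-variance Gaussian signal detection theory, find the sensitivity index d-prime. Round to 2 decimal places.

d-prime = 0.32

H = 84/150 = 0.5600
FA = 65/150 = 0.4333
z(H) = 0.1510
z(FA) = -0.1680
d' = z(H) − z(FA) = 0.1510 − (-0.1680) = 0.3190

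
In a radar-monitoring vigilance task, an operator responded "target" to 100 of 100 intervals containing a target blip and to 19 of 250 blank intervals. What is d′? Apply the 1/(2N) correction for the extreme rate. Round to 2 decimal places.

d′ = 4.01

The hit rate is 100/100 = 1, so apply the 1/(2N) correction: H → 1 − 1/(2·100) = 0.99500.
z(H) = z(0.99500) = 2.576
z(FA) = z(0.07600) = -1.433
d' = 2.576 − (-1.433) = 4.009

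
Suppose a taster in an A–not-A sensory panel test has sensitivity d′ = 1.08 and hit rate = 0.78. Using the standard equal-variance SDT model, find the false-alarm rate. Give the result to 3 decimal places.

false-alarm rate = 0.379

z(hit rate) = z(0.78) = 0.7722
z(FA) = z(H) − d' = 0.7722 − 1.08 = -0.3078
false-alarm rate = Φ(-0.3078) = 0.3791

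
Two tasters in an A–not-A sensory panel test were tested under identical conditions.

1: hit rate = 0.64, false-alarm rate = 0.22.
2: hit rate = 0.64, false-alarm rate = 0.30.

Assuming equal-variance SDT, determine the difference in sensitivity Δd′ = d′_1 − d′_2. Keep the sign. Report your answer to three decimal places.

Δd′ = 0.248

1: z(0.64) = 0.3585, z(0.22) = -0.7722, d' = 1.1307
2: z(0.64) = 0.3585, z(0.30) = -0.5244, d' = 0.8829
Δd' = d'_1 − d'_2 = 1.1307 − 0.8829 = 0.2478
1 has the higher sensitivity.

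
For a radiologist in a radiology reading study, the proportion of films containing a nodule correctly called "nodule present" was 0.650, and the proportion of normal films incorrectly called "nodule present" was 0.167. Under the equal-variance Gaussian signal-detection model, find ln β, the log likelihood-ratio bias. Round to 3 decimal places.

Φ⁻¹(H) = 0.3853
Φ⁻¹(FA) = -0.9661
ln β = −½·[z(H)² − z(FA)²] = −0.5 × (0.1485 − 0.9333) = 0.3924

ln β = 0.392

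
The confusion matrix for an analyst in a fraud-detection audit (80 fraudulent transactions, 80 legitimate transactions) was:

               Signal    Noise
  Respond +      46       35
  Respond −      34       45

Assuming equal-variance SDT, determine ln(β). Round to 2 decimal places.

ln β = -0.01

H = 46/80 = 0.5750
FA = 35/80 = 0.4375
z(0.5750) = 0.189, z(0.4375) = -0.157
ln β = −½·[z(H)² − z(FA)²] = −0.5 × (0.036 − 0.025) = -0.0055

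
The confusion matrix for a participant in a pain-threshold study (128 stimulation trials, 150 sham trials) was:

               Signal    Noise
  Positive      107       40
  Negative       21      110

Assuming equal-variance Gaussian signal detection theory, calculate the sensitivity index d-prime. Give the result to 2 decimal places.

d-prime = 1.60

H = 107/128 = 0.8359
FA = 40/150 = 0.2667
Φ⁻¹(H) = Φ⁻¹(0.8359) = 0.978
Φ⁻¹(FA) = Φ⁻¹(0.2667) = -0.623
d' = z(H) − z(FA) = 0.978 − (-0.623) = 1.601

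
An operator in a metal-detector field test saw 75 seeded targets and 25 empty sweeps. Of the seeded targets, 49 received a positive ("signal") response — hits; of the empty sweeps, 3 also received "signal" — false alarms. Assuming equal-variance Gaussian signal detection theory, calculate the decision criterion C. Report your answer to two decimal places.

C = 0.39

H = 49/75 = 0.6533
FA = 3/25 = 0.1200
z(0.6533) = 0.3942, z(0.1200) = -1.1750
c = −½·[z(H) + z(FA)] = −0.5 × (0.3942 + (-1.1750)) = 0.3904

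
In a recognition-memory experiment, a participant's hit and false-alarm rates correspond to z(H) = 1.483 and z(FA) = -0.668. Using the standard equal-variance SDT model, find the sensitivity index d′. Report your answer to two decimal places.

d' = z(H) − z(FA) = 1.483 − (-0.668) = 2.151

d′ = 2.15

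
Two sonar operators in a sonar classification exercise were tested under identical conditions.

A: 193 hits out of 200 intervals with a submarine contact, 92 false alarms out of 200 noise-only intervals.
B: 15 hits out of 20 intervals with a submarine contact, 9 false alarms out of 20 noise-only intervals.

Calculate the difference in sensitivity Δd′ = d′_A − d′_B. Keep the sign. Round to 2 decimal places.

A: z(0.9650) = 1.812, z(0.4600) = -0.100, d' = 1.912
B: z(0.7500) = 0.674, z(0.4500) = -0.126, d' = 0.800
Δd' = d'_A − d'_B = 1.912 − 0.800 = 1.112
A has the higher sensitivity.

Δd′ = 1.11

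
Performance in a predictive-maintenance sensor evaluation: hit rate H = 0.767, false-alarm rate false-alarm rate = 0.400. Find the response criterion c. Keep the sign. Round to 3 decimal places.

z(0.767) = 0.7290, z(0.400) = -0.2533
c = −½·[z(H) + z(FA)] = −0.5 × (0.7290 + (-0.2533)) = -0.23785

c = -0.238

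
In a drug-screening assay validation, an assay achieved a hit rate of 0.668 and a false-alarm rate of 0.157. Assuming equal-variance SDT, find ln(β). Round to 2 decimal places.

ln β = 0.41

Φ⁻¹(0.668) = 0.434, Φ⁻¹(0.157) = -1.007
ln β = −½·[z(H)² − z(FA)²] = −0.5 × (0.188 − 1.014) = 0.413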